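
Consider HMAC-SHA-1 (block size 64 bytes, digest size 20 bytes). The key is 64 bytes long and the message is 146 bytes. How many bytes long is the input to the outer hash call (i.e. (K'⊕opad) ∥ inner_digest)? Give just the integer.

84

Key is 64 ≤ 64 bytes, zero-padded: |K'| = 64.
Outer input = (K'⊕opad) ∥ H(inner) → 64 + 20 = 84 bytes.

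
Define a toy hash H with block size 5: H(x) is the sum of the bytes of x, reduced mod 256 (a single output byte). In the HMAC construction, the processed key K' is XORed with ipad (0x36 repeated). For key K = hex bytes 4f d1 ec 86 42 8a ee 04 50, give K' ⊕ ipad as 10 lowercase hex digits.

Key hex bytes 4f d1 ec 86 42 8a ee 04 50 is 9 bytes > B = 5, so hash it first: H(key) = a0, then zero-pad to 5 bytes: K' = a0 00 00 00 00.
XOR each byte with 0x36: a0⊕36=96, 00⊕36=36, 00⊕36=36, 00⊕36=36, 00⊕36=36.

9636363636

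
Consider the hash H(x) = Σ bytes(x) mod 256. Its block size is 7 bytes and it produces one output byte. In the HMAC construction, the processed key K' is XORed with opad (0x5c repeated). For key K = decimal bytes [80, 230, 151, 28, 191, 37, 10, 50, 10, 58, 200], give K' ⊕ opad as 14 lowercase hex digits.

495c5c5c5c5c5c

Key decimal bytes [80, 230, 151, 28, 191, 37, 10, 50, 10, 58, 200] = 50 e6 97 1c bf 25 0a 32 0a 3a c8 is 11 bytes > B = 7, so hash it first: H(key) = 15, then zero-pad to 7 bytes: K' = 15 00 00 00 00 00 00.
XOR each byte with 0x5c: 15⊕5c=49, 00⊕5c=5c, 00⊕5c=5c, 00⊕5c=5c, 00⊕5c=5c, 00⊕5c=5c, 00⊕5c=5c.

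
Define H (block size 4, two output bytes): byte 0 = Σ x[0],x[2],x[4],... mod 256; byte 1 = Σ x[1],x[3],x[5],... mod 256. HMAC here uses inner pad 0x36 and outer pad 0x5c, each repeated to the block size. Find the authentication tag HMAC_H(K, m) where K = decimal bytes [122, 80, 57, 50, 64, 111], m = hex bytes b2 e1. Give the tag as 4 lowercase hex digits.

Key decimal bytes [122, 80, 57, 50, 64, 111] = 7a 50 39 32 40 6f is 6 bytes > B = 4, so hash it first: H(key) = f3 f1, then zero-pad to 4 bytes: K' = f3 f1 00 00.
K' ⊕ ipad = c5 c7 36 36.  K' ⊕ opad = af ad 5c 5c.
Inner input = (K'⊕ipad) ∥ m = c5 c7 36 36 ∥ b2 e1.
Inner hash: even-index sum = 429 mod 256 = 173; odd-index sum = 478 mod 256 = 222 → ad de.
Outer input = (K'⊕opad) ∥ inner = af ad 5c 5c ∥ ad de.
Outer hash (tag): even-index sum = 440 mod 256 = 184; odd-index sum = 487 mod 256 = 231 → b8 e7.

b8e7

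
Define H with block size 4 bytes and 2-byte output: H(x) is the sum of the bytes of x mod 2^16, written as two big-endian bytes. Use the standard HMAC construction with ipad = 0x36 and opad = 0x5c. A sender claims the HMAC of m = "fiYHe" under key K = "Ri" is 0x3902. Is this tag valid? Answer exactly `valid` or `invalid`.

Key "Ri" = 52 69 is 2 bytes ≤ B = 4; zero-pad to 4 bytes: K' = 52 69 00 00.
K' ⊕ ipad = 64 5f 36 36; K' ⊕ opad = 0e 35 5c 5c.
Inner hash: sum = 100+95+54+54+102+105+89+72+101 = 772 → 03 04.
Outer hash (recomputed tag): sum = 14+53+92+92+3+4 = 258 → 01 02.
Recomputed tag = 0102; claimed = 3902 → mismatch.

invalid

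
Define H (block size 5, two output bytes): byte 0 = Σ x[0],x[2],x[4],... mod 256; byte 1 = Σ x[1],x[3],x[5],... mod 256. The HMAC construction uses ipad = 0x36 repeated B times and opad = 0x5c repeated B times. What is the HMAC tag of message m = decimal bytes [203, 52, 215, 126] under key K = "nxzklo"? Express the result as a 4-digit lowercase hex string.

Key "nxzklo" = 6e 78 7a 6b 6c 6f is 6 bytes > B = 5, so hash it first: H(key) = 54 52, then zero-pad to 5 bytes: K' = 54 52 00 00 00.
K' ⊕ ipad = 62 64 36 36 36.  K' ⊕ opad = 08 0e 5c 5c 5c.
Inner input = (K'⊕ipad) ∥ m = 62 64 36 36 36 ∥ cb 34 d7 7e.
Inner hash: even-index sum = 384 mod 256 = 128; odd-index sum = 572 mod 256 = 60 → 80 3c.
Outer input = (K'⊕opad) ∥ inner = 08 0e 5c 5c 5c ∥ 80 3c.
Outer hash (tag): even-index sum = 252 mod 256 = 252; odd-index sum = 234 mod 256 = 234 → fc ea.

fcea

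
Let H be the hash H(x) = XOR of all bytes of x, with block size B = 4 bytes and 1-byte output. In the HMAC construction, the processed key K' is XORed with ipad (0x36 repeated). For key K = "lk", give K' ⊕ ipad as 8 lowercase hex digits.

Key "lk" = 6c 6b is 2 bytes ≤ B = 4; zero-pad to 4 bytes: K' = 6c 6b 00 00.
XOR each byte with 0x36: 6c⊕36=5a, 6b⊕36=5d, 00⊕36=36, 00⊕36=36.

5a5d3636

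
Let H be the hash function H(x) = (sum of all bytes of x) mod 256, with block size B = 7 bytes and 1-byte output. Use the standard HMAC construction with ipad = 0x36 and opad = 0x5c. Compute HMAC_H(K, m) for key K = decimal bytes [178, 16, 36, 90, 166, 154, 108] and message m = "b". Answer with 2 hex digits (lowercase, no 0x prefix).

Key decimal bytes [178, 16, 36, 90, 166, 154, 108] = b2 10 24 5a a6 9a 6c is exactly B = 7 bytes: K' = b2 10 24 5a a6 9a 6c.
K' ⊕ ipad = 84 26 12 6c 90 ac 5a.  K' ⊕ opad = ee 4c 78 06 fa c6 30.
Inner input = (K'⊕ipad) ∥ m = 84 26 12 6c 90 ac 5a ∥ 62.
Inner hash: sum = 132+38+18+108+144+172+90+98 = 800; mod 256 = 32 → 20.
Outer input = (K'⊕opad) ∥ inner = ee 4c 78 06 fa c6 30 ∥ 20.
Outer hash (tag): sum = 238+76+120+6+250+198+48+32 = 968; mod 256 = 200 → c8.

c8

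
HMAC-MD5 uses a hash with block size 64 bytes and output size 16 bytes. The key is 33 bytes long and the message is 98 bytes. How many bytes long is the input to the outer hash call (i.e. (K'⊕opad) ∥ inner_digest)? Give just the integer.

80

Key is 33 ≤ 64 bytes, zero-padded: |K'| = 64.
Outer input = (K'⊕opad) ∥ H(inner) → 64 + 16 = 80 bytes.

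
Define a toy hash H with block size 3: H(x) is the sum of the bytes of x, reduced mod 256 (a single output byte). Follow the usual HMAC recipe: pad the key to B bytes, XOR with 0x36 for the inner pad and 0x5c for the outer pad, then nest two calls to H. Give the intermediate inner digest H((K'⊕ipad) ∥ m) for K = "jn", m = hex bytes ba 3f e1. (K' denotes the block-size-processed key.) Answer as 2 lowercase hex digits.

Key "jn" = 6a 6e is 2 bytes ≤ B = 3; zero-pad to 3 bytes: K' = 6a 6e 00.
K' ⊕ ipad = 5c 58 36.
Inner input = 5c 58 36 ∥ ba 3f e1.
Inner hash: sum = 92+88+54+186+63+225 = 708; mod 256 = 196 → c4.

c4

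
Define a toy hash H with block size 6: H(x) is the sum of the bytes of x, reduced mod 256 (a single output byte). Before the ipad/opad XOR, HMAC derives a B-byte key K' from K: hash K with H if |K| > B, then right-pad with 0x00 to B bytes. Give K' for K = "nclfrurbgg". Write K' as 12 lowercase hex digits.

2c0000000000

|K| = 10 > B = 6, so first hash the key.
H(K): sum = 110+99+108+102+114+117+114+98+103+103 = 1068; mod 256 = 44 → 2c.
Zero-pad H(K) = 2c to 6 bytes: K' = 2c 00 00 00 00 00.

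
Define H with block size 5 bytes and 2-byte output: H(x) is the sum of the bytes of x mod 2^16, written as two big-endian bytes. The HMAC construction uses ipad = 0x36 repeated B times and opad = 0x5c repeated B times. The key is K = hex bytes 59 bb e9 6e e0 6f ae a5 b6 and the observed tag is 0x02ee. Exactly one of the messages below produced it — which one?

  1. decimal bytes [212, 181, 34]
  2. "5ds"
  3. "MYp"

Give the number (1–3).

3

Key hex bytes 59 bb e9 6e e0 6f ae a5 b6 is 9 bytes > B = 5, so hash it first: H(key) = 05 c3, then zero-pad to 5 bytes: K' = 05 c3 00 00 00.
K' ⊕ ipad = 33 f5 36 36 36; K' ⊕ opad = 59 9f 5c 5c 5c.
m1: inner = H(33 f5 36 36 36 d4 b5 22) = 03 75; tag = H(59 9f 5c 5c 5c 03 75) = 0284
m2: inner = H(33 f5 36 36 36 35 64 73) = 02 d6; tag = H(59 9f 5c 5c 5c 02 d6) = 02e4
m3: inner = H(33 f5 36 36 36 4d 59 70) = 02 e0; tag = H(59 9f 5c 5c 5c 02 e0) = 02ee ← matches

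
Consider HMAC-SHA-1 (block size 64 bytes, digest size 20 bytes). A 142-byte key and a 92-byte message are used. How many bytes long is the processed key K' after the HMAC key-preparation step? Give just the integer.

64

Key is 142 > 64 bytes, so it is hashed to 20 bytes then zero-padded to 64: |K'| = 64.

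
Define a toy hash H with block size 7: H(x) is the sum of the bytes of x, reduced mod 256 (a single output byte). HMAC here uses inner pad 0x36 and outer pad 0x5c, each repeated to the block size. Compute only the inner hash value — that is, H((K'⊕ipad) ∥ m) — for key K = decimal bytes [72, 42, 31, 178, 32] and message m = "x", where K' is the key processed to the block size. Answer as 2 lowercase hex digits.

Key decimal bytes [72, 42, 31, 178, 32] = 48 2a 1f b2 20 is 5 bytes ≤ B = 7; zero-pad to 7 bytes: K' = 48 2a 1f b2 20 00 00.
K' ⊕ ipad = 7e 1c 29 84 16 36 36.
Inner input = 7e 1c 29 84 16 36 36 ∥ 78.
Inner hash: sum = 126+28+41+132+22+54+54+120 = 577; mod 256 = 65 → 41.

41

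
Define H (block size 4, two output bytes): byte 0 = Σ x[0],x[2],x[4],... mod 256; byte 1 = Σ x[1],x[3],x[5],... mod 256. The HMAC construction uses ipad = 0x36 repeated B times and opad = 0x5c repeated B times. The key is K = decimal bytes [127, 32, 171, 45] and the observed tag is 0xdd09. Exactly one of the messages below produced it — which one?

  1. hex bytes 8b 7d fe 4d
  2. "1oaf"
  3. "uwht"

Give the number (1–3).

3

Key decimal bytes [127, 32, 171, 45] = 7f 20 ab 2d is exactly B = 4 bytes: K' = 7f 20 ab 2d.
K' ⊕ ipad = 49 16 9d 1b; K' ⊕ opad = 23 7c f7 71.
m1: inner = H(49 16 9d 1b 8b 7d fe 4d) = 6f fb; tag = H(23 7c f7 71 6f fb) = 89e8
m2: inner = H(49 16 9d 1b 31 6f 61 66) = 78 06; tag = H(23 7c f7 71 78 06) = 92f3
m3: inner = H(49 16 9d 1b 75 77 68 74) = c3 1c; tag = H(23 7c f7 71 c3 1c) = dd09 ← matches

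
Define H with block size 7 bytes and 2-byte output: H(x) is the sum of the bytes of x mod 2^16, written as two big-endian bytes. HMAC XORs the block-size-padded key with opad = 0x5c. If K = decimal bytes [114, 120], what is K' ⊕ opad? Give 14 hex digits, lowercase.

Key decimal bytes [114, 120] = 72 78 is 2 bytes ≤ B = 7; zero-pad to 7 bytes: K' = 72 78 00 00 00 00 00.
XOR each byte with 0x5c: 72⊕5c=2e, 78⊕5c=24, 00⊕5c=5c, 00⊕5c=5c, 00⊕5c=5c, 00⊕5c=5c, 00⊕5c=5c.

2e245c5c5c5c5c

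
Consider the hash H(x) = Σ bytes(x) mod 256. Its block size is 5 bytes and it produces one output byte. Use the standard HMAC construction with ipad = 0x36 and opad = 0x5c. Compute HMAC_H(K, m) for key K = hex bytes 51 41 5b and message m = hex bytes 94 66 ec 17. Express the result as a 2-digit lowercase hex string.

Key hex bytes 51 41 5b is 3 bytes ≤ B = 5; zero-pad to 5 bytes: K' = 51 41 5b 00 00.
K' ⊕ ipad = 67 77 6d 36 36.  K' ⊕ opad = 0d 1d 07 5c 5c.
Inner input = (K'⊕ipad) ∥ m = 67 77 6d 36 36 ∥ 94 66 ec 17.
Inner hash: sum = 103+119+109+54+54+148+102+236+23 = 948; mod 256 = 180 → b4.
Outer input = (K'⊕opad) ∥ inner = 0d 1d 07 5c 5c ∥ b4.
Outer hash (tag): sum = 13+29+7+92+92+180 = 413; mod 256 = 157 → 9d.

9d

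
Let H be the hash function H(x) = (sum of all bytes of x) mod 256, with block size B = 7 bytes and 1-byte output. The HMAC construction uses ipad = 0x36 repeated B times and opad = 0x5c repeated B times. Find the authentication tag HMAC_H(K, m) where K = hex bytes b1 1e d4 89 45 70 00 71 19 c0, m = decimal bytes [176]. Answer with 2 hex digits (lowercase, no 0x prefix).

Key hex bytes b1 1e d4 89 45 70 00 71 19 c0 is 10 bytes > B = 7, so hash it first: H(key) = 2b, then zero-pad to 7 bytes: K' = 2b 00 00 00 00 00 00.
K' ⊕ ipad = 1d 36 36 36 36 36 36.  K' ⊕ opad = 77 5c 5c 5c 5c 5c 5c.
Inner input = (K'⊕ipad) ∥ m = 1d 36 36 36 36 36 36 ∥ b0.
Inner hash: sum = 29+54+54+54+54+54+54+176 = 529; mod 256 = 17 → 11.
Outer input = (K'⊕opad) ∥ inner = 77 5c 5c 5c 5c 5c 5c ∥ 11.
Outer hash (tag): sum = 119+92+92+92+92+92+92+17 = 688; mod 256 = 176 → b0.

b0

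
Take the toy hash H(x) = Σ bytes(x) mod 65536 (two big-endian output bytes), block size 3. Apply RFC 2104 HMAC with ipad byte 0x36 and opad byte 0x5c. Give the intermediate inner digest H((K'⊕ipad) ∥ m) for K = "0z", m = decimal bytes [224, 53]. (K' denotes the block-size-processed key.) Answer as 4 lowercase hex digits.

019d

Key "0z" = 30 7a is 2 bytes ≤ B = 3; zero-pad to 3 bytes: K' = 30 7a 00.
K' ⊕ ipad = 06 4c 36.
Inner input = 06 4c 36 ∥ e0 35.
Inner hash: sum = 6+76+54+224+53 = 413 → 01 9d.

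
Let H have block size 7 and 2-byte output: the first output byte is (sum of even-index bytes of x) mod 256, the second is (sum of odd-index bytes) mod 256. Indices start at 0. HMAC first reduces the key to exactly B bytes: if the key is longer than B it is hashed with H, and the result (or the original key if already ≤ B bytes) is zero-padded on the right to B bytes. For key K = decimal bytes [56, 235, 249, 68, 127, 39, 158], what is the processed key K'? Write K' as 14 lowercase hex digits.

38ebf9447f279e

Key decimal bytes [56, 235, 249, 68, 127, 39, 158] = 38 eb f9 44 7f 27 9e is exactly B = 7 bytes: K' = 38 eb f9 44 7f 27 9e.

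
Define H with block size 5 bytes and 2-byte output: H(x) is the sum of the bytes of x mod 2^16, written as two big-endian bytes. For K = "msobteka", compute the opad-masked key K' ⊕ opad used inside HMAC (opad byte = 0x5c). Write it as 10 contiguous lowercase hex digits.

Key "msobteka" = 6d 73 6f 62 74 65 6b 61 is 8 bytes > B = 5, so hash it first: H(key) = 03 56, then zero-pad to 5 bytes: K' = 03 56 00 00 00.
XOR each byte with 0x5c: 03⊕5c=5f, 56⊕5c=0a, 00⊕5c=5c, 00⊕5c=5c, 00⊕5c=5c.

5f0a5c5c5c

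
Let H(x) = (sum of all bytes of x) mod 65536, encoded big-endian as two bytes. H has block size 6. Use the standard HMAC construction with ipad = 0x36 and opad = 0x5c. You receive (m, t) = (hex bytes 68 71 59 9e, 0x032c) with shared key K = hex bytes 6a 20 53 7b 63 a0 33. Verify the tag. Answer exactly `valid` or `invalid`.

Key hex bytes 6a 20 53 7b 63 a0 33 is 7 bytes > B = 6, so hash it first: H(key) = 02 8e, then zero-pad to 6 bytes: K' = 02 8e 00 00 00 00.
K' ⊕ ipad = 34 b8 36 36 36 36; K' ⊕ opad = 5e d2 5c 5c 5c 5c.
Inner hash: sum = 52+184+54+54+54+54+104+113+89+158 = 916 → 03 94.
Outer hash (recomputed tag): sum = 94+210+92+92+92+92+3+148 = 823 → 03 37.
Recomputed tag = 0337; claimed = 032c → mismatch.

invalid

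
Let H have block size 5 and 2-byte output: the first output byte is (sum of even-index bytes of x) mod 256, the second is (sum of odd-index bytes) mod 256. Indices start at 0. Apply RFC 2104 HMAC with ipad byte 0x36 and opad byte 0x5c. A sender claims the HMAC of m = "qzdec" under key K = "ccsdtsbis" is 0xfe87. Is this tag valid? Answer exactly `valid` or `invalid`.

invalid

Key "ccsdtsbis" = 63 63 73 64 74 73 62 69 73 is 9 bytes > B = 5, so hash it first: H(key) = 1f a3, then zero-pad to 5 bytes: K' = 1f a3 00 00 00.
K' ⊕ ipad = 29 95 36 36 36; K' ⊕ opad = 43 ff 5c 5c 5c.
Inner hash: even-index sum = 372 mod 256 = 116; odd-index sum = 515 mod 256 = 3 → 74 03.
Outer hash (recomputed tag): even-index sum = 254 mod 256 = 254; odd-index sum = 463 mod 256 = 207 → fe cf.
Recomputed tag = fecf; claimed = fe87 → mismatch.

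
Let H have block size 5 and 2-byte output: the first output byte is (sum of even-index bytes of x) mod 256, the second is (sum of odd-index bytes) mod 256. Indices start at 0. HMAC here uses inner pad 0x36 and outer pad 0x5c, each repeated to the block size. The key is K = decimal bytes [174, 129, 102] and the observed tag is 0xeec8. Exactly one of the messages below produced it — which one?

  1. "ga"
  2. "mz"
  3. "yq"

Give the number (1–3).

Key decimal bytes [174, 129, 102] = ae 81 66 is 3 bytes ≤ B = 5; zero-pad to 5 bytes: K' = ae 81 66 00 00.
K' ⊕ ipad = 98 b7 50 36 36; K' ⊕ opad = f2 dd 3a 5c 5c.
m1: inner = H(98 b7 50 36 36 67 61) = 7f 54; tag = H(f2 dd 3a 5c 5c 7f 54) = dcb8
m2: inner = H(98 b7 50 36 36 6d 7a) = 98 5a; tag = H(f2 dd 3a 5c 5c 98 5a) = e2d1
m3: inner = H(98 b7 50 36 36 79 71) = 8f 66; tag = H(f2 dd 3a 5c 5c 8f 66) = eec8 ← matches

3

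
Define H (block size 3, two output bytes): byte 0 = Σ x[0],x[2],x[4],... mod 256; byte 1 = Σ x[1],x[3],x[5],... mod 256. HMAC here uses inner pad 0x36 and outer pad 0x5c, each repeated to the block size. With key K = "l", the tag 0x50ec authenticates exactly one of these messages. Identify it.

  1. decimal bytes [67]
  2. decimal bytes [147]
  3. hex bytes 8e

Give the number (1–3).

3

Key "l" = 6c is 1 byte ≤ B = 3; zero-pad to 3 bytes: K' = 6c 00 00.
K' ⊕ ipad = 5a 36 36; K' ⊕ opad = 30 5c 5c.
m1: inner = H(5a 36 36 43) = 90 79; tag = H(30 5c 5c 90 79) = 05ec
m2: inner = H(5a 36 36 93) = 90 c9; tag = H(30 5c 5c 90 c9) = 55ec
m3: inner = H(5a 36 36 8e) = 90 c4; tag = H(30 5c 5c 90 c4) = 50ec ← matches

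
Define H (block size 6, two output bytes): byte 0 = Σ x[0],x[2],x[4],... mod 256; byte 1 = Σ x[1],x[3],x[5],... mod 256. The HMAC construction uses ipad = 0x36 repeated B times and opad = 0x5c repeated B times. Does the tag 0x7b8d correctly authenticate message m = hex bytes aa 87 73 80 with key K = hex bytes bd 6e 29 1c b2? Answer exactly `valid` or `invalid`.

Key hex bytes bd 6e 29 1c b2 is 5 bytes ≤ B = 6; zero-pad to 6 bytes: K' = bd 6e 29 1c b2 00.
K' ⊕ ipad = 8b 58 1f 2a 84 36; K' ⊕ opad = e1 32 75 40 ee 5c.
Inner hash: even-index sum = 587 mod 256 = 75; odd-index sum = 447 mod 256 = 191 → 4b bf.
Outer hash (recomputed tag): even-index sum = 655 mod 256 = 143; odd-index sum = 397 mod 256 = 141 → 8f 8d.
Recomputed tag = 8f8d; claimed = 7b8d → mismatch.

invalid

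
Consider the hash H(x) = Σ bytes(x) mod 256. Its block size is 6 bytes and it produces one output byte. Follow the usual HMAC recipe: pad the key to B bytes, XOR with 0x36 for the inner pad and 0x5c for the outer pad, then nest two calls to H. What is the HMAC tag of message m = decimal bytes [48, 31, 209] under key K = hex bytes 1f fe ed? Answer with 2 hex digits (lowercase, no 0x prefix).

38

Key hex bytes 1f fe ed is 3 bytes ≤ B = 6; zero-pad to 6 bytes: K' = 1f fe ed 00 00 00.
K' ⊕ ipad = 29 c8 db 36 36 36.  K' ⊕ opad = 43 a2 b1 5c 5c 5c.
Inner input = (K'⊕ipad) ∥ m = 29 c8 db 36 36 36 ∥ 30 1f d1.
Inner hash: sum = 41+200+219+54+54+54+48+31+209 = 910; mod 256 = 142 → 8e.
Outer input = (K'⊕opad) ∥ inner = 43 a2 b1 5c 5c 5c ∥ 8e.
Outer hash (tag): sum = 67+162+177+92+92+92+142 = 824; mod 256 = 56 → 38.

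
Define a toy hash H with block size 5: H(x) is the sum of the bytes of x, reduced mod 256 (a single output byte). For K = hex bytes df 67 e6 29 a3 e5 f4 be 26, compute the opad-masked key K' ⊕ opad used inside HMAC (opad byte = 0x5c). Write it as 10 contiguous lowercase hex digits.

Key hex bytes df 67 e6 29 a3 e5 f4 be 26 is 9 bytes > B = 5, so hash it first: H(key) = b5, then zero-pad to 5 bytes: K' = b5 00 00 00 00.
XOR each byte with 0x5c: b5⊕5c=e9, 00⊕5c=5c, 00⊕5c=5c, 00⊕5c=5c, 00⊕5c=5c.

e95c5c5c5c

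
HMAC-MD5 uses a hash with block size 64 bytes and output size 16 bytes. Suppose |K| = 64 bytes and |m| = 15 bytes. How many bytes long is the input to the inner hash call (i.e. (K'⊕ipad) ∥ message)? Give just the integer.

Key is 64 ≤ 64 bytes, zero-padded: |K'| = 64.
Inner input = (K'⊕ipad) ∥ m → 64 + 15 = 79 bytes.

79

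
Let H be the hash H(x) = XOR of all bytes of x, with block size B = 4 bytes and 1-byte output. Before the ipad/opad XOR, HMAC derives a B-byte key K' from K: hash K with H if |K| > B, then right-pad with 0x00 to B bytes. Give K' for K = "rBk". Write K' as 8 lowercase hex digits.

Key "rBk" = 72 42 6b is 3 bytes ≤ B = 4; zero-pad to 4 bytes: K' = 72 42 6b 00.

72426b00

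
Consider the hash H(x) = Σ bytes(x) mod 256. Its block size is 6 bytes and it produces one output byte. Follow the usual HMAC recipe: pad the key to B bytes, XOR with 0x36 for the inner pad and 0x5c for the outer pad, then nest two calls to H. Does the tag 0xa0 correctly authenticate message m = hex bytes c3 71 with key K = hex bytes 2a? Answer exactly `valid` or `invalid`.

valid

Key hex bytes 2a is 1 byte ≤ B = 6; zero-pad to 6 bytes: K' = 2a 00 00 00 00 00.
K' ⊕ ipad = 1c 36 36 36 36 36; K' ⊕ opad = 76 5c 5c 5c 5c 5c.
Inner hash: sum = 28+54+54+54+54+54+195+113 = 606; mod 256 = 94 → 5e.
Outer hash (recomputed tag): sum = 118+92+92+92+92+92+94 = 672; mod 256 = 160 → a0.
Recomputed tag = a0; claimed = a0 → match.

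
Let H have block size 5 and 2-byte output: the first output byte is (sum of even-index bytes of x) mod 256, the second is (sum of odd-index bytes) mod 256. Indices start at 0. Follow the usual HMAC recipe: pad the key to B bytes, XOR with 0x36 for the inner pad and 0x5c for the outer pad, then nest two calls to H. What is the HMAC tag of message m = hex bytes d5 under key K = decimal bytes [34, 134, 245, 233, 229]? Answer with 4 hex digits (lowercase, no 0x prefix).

4439

Key decimal bytes [34, 134, 245, 233, 229] = 22 86 f5 e9 e5 is exactly B = 5 bytes: K' = 22 86 f5 e9 e5.
K' ⊕ ipad = 14 b0 c3 df d3.  K' ⊕ opad = 7e da a9 b5 b9.
Inner input = (K'⊕ipad) ∥ m = 14 b0 c3 df d3 ∥ d5.
Inner hash: even-index sum = 426 mod 256 = 170; odd-index sum = 612 mod 256 = 100 → aa 64.
Outer input = (K'⊕opad) ∥ inner = 7e da a9 b5 b9 ∥ aa 64.
Outer hash (tag): even-index sum = 580 mod 256 = 68; odd-index sum = 569 mod 256 = 57 → 44 39.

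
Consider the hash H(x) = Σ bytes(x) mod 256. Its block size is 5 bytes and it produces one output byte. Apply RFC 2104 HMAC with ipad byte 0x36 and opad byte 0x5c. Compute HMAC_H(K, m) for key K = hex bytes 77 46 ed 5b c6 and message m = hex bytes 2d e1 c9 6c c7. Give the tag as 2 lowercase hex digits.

8a

Key hex bytes 77 46 ed 5b c6 is exactly B = 5 bytes: K' = 77 46 ed 5b c6.
K' ⊕ ipad = 41 70 db 6d f0.  K' ⊕ opad = 2b 1a b1 07 9a.
Inner input = (K'⊕ipad) ∥ m = 41 70 db 6d f0 ∥ 2d e1 c9 6c c7.
Inner hash: sum = 65+112+219+109+240+45+225+201+108+199 = 1523; mod 256 = 243 → f3.
Outer input = (K'⊕opad) ∥ inner = 2b 1a b1 07 9a ∥ f3.
Outer hash (tag): sum = 43+26+177+7+154+243 = 650; mod 256 = 138 → 8a.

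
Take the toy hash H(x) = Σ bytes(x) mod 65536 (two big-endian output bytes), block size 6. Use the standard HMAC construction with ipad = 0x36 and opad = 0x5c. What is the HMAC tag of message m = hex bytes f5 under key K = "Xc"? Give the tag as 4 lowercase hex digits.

0245

Key "Xc" = 58 63 is 2 bytes ≤ B = 6; zero-pad to 6 bytes: K' = 58 63 00 00 00 00.
K' ⊕ ipad = 6e 55 36 36 36 36.  K' ⊕ opad = 04 3f 5c 5c 5c 5c.
Inner input = (K'⊕ipad) ∥ m = 6e 55 36 36 36 36 ∥ f5.
Inner hash: sum = 110+85+54+54+54+54+245 = 656 → 02 90.
Outer input = (K'⊕opad) ∥ inner = 04 3f 5c 5c 5c 5c ∥ 02 90.
Outer hash (tag): sum = 4+63+92+92+92+92+2+144 = 581 → 02 45.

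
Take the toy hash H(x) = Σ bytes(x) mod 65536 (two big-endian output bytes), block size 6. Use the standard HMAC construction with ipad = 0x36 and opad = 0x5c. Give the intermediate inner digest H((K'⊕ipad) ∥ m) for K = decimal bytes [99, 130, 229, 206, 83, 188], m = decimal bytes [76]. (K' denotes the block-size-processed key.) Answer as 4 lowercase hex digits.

Key decimal bytes [99, 130, 229, 206, 83, 188] = 63 82 e5 ce 53 bc is exactly B = 6 bytes: K' = 63 82 e5 ce 53 bc.
K' ⊕ ipad = 55 b4 d3 f8 65 8a.
Inner input = 55 b4 d3 f8 65 8a ∥ 4c.
Inner hash: sum = 85+180+211+248+101+138+76 = 1039 → 04 0f.

040f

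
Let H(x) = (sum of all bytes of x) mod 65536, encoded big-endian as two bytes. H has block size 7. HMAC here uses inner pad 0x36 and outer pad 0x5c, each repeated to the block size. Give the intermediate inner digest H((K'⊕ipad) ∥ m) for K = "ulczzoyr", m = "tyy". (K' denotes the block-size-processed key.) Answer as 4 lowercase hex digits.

Key "ulczzoyr" = 75 6c 63 7a 7a 6f 79 72 is 8 bytes > B = 7, so hash it first: H(key) = 03 92, then zero-pad to 7 bytes: K' = 03 92 00 00 00 00 00.
K' ⊕ ipad = 35 a4 36 36 36 36 36.
Inner input = 35 a4 36 36 36 36 36 ∥ 74 79 79.
Inner hash: sum = 53+164+54+54+54+54+54+116+121+121 = 845 → 03 4d.

034d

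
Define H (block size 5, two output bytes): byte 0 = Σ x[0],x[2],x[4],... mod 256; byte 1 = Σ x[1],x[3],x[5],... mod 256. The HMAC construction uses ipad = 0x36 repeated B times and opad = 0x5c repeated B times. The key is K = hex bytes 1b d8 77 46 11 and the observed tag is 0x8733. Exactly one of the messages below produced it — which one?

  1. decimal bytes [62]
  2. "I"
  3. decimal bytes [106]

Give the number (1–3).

3

Key hex bytes 1b d8 77 46 11 is exactly B = 5 bytes: K' = 1b d8 77 46 11.
K' ⊕ ipad = 2d ee 41 70 27; K' ⊕ opad = 47 84 2b 1a 4d.
m1: inner = H(2d ee 41 70 27 3e) = 95 9c; tag = H(47 84 2b 1a 4d 95 9c) = 5b33
m2: inner = H(2d ee 41 70 27 49) = 95 a7; tag = H(47 84 2b 1a 4d 95 a7) = 6633
m3: inner = H(2d ee 41 70 27 6a) = 95 c8; tag = H(47 84 2b 1a 4d 95 c8) = 8733 ← matches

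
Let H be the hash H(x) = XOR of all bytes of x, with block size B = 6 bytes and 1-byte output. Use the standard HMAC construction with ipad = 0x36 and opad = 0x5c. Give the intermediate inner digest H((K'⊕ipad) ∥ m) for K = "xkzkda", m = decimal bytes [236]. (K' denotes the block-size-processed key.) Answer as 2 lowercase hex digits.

eb

Key "xkzkda" = 78 6b 7a 6b 64 61 is exactly B = 6 bytes: K' = 78 6b 7a 6b 64 61.
K' ⊕ ipad = 4e 5d 4c 5d 52 57.
Inner input = 4e 5d 4c 5d 52 57 ∥ ec.
Inner hash: XOR 4e⊕5d⊕4c⊕5d⊕52⊕57⊕ec = eb.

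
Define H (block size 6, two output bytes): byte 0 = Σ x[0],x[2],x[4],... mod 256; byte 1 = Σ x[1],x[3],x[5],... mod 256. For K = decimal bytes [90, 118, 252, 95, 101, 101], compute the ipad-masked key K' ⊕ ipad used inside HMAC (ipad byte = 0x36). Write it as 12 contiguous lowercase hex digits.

Key decimal bytes [90, 118, 252, 95, 101, 101] = 5a 76 fc 5f 65 65 is exactly B = 6 bytes: K' = 5a 76 fc 5f 65 65.
XOR each byte with 0x36: 5a⊕36=6c, 76⊕36=40, fc⊕36=ca, 5f⊕36=69, 65⊕36=53, 65⊕36=53.

6c40ca695353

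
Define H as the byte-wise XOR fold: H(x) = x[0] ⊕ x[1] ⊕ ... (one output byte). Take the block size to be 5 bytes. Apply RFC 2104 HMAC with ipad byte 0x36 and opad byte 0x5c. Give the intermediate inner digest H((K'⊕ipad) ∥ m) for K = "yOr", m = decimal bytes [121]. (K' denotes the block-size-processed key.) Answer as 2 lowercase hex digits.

Key "yOr" = 79 4f 72 is 3 bytes ≤ B = 5; zero-pad to 5 bytes: K' = 79 4f 72 00 00.
K' ⊕ ipad = 4f 79 44 36 36.
Inner input = 4f 79 44 36 36 ∥ 79.
Inner hash: XOR 4f⊕79⊕44⊕36⊕36⊕79 = 0b.

0b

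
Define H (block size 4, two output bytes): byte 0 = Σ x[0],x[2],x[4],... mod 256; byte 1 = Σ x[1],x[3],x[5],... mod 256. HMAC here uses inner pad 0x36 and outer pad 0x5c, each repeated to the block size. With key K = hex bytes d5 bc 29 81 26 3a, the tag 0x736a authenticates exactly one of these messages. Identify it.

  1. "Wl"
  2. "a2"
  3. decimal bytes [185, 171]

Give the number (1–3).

Key hex bytes d5 bc 29 81 26 3a is 6 bytes > B = 4, so hash it first: H(key) = 24 77, then zero-pad to 4 bytes: K' = 24 77 00 00.
K' ⊕ ipad = 12 41 36 36; K' ⊕ opad = 78 2b 5c 5c.
m1: inner = H(12 41 36 36 57 6c) = 9f e3; tag = H(78 2b 5c 5c 9f e3) = 736a ← matches
m2: inner = H(12 41 36 36 61 32) = a9 a9; tag = H(78 2b 5c 5c a9 a9) = 7d30
m3: inner = H(12 41 36 36 b9 ab) = 01 22; tag = H(78 2b 5c 5c 01 22) = d5a9

1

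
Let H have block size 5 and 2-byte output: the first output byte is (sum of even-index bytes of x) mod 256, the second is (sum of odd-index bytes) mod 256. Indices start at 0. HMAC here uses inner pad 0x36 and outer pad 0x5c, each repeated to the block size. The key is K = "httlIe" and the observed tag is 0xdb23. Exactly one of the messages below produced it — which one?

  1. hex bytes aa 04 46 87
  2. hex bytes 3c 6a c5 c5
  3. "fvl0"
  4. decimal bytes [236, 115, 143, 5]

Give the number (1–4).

Key "httlIe" = 68 74 74 6c 49 65 is 6 bytes > B = 5, so hash it first: H(key) = 25 45, then zero-pad to 5 bytes: K' = 25 45 00 00 00.
K' ⊕ ipad = 13 73 36 36 36; K' ⊕ opad = 79 19 5c 5c 5c.
m1: inner = H(13 73 36 36 36 aa 04 46 87) = 0a 99; tag = H(79 19 5c 5c 5c 0a 99) = ca7f
m2: inner = H(13 73 36 36 36 3c 6a c5 c5) = ae aa; tag = H(79 19 5c 5c 5c ae aa) = db23 ← matches
m3: inner = H(13 73 36 36 36 66 76 6c 30) = 25 7b; tag = H(79 19 5c 5c 5c 25 7b) = ac9a
m4: inner = H(13 73 36 36 36 ec 73 8f 05) = f7 24; tag = H(79 19 5c 5c 5c f7 24) = 556c

2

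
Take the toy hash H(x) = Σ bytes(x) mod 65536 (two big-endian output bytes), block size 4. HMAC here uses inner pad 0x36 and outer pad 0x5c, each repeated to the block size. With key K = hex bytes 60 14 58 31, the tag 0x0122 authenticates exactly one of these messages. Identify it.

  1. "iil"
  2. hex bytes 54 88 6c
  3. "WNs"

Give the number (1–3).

Key hex bytes 60 14 58 31 is exactly B = 4 bytes: K' = 60 14 58 31.
K' ⊕ ipad = 56 22 6e 07; K' ⊕ opad = 3c 48 04 6d.
m1: inner = H(56 22 6e 07 69 69 6c) = 02 2b; tag = H(3c 48 04 6d 02 2b) = 0122 ← matches
m2: inner = H(56 22 6e 07 54 88 6c) = 02 35; tag = H(3c 48 04 6d 02 35) = 012c
m3: inner = H(56 22 6e 07 57 4e 73) = 02 05; tag = H(3c 48 04 6d 02 05) = 00fc

1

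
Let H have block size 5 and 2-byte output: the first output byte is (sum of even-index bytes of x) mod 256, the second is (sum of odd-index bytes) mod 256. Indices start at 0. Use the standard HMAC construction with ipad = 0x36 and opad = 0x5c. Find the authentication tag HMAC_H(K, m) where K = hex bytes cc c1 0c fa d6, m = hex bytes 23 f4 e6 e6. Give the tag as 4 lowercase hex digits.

Key hex bytes cc c1 0c fa d6 is exactly B = 5 bytes: K' = cc c1 0c fa d6.
K' ⊕ ipad = fa f7 3a cc e0.  K' ⊕ opad = 90 9d 50 a6 8a.
Inner input = (K'⊕ipad) ∥ m = fa f7 3a cc e0 ∥ 23 f4 e6 e6.
Inner hash: even-index sum = 1006 mod 256 = 238; odd-index sum = 716 mod 256 = 204 → ee cc.
Outer input = (K'⊕opad) ∥ inner = 90 9d 50 a6 8a ∥ ee cc.
Outer hash (tag): even-index sum = 566 mod 256 = 54; odd-index sum = 561 mod 256 = 49 → 36 31.

3631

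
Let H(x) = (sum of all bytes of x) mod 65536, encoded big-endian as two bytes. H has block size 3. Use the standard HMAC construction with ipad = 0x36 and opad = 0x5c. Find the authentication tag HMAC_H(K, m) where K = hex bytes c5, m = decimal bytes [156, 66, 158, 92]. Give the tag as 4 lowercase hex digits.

Key hex bytes c5 is 1 byte ≤ B = 3; zero-pad to 3 bytes: K' = c5 00 00.
K' ⊕ ipad = f3 36 36.  K' ⊕ opad = 99 5c 5c.
Inner input = (K'⊕ipad) ∥ m = f3 36 36 ∥ 9c 42 9e 5c.
Inner hash: sum = 243+54+54+156+66+158+92 = 823 → 03 37.
Outer input = (K'⊕opad) ∥ inner = 99 5c 5c ∥ 03 37.
Outer hash (tag): sum = 153+92+92+3+55 = 395 → 01 8b.

018b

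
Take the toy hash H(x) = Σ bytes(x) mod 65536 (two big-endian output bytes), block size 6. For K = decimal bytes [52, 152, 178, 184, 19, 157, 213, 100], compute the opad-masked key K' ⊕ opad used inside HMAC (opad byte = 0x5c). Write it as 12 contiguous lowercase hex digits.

58435c5c5c5c

Key decimal bytes [52, 152, 178, 184, 19, 157, 213, 100] = 34 98 b2 b8 13 9d d5 64 is 8 bytes > B = 6, so hash it first: H(key) = 04 1f, then zero-pad to 6 bytes: K' = 04 1f 00 00 00 00.
XOR each byte with 0x5c: 04⊕5c=58, 1f⊕5c=43, 00⊕5c=5c, 00⊕5c=5c, 00⊕5c=5c, 00⊕5c=5c.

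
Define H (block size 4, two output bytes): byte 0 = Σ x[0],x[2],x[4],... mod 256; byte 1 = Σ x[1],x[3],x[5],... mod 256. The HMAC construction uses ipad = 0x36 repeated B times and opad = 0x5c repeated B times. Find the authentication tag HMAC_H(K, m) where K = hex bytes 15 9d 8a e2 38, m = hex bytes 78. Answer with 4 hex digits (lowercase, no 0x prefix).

76fe

Key hex bytes 15 9d 8a e2 38 is 5 bytes > B = 4, so hash it first: H(key) = d7 7f, then zero-pad to 4 bytes: K' = d7 7f 00 00.
K' ⊕ ipad = e1 49 36 36.  K' ⊕ opad = 8b 23 5c 5c.
Inner input = (K'⊕ipad) ∥ m = e1 49 36 36 ∥ 78.
Inner hash: even-index sum = 399 mod 256 = 143; odd-index sum = 127 mod 256 = 127 → 8f 7f.
Outer input = (K'⊕opad) ∥ inner = 8b 23 5c 5c ∥ 8f 7f.
Outer hash (tag): even-index sum = 374 mod 256 = 118; odd-index sum = 254 mod 256 = 254 → 76 fe.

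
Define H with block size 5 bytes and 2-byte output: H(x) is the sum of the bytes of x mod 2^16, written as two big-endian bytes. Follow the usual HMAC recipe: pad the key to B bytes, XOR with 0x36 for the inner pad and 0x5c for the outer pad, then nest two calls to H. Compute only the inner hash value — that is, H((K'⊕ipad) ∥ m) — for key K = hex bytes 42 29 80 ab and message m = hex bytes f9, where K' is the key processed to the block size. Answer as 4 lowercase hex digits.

Key hex bytes 42 29 80 ab is 4 bytes ≤ B = 5; zero-pad to 5 bytes: K' = 42 29 80 ab 00.
K' ⊕ ipad = 74 1f b6 9d 36.
Inner input = 74 1f b6 9d 36 ∥ f9.
Inner hash: sum = 116+31+182+157+54+249 = 789 → 03 15.

0315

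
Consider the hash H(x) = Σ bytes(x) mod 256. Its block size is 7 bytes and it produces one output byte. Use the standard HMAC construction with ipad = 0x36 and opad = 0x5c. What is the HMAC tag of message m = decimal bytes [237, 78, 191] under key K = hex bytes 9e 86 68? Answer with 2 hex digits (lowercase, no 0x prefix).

Key hex bytes 9e 86 68 is 3 bytes ≤ B = 7; zero-pad to 7 bytes: K' = 9e 86 68 00 00 00 00.
K' ⊕ ipad = a8 b0 5e 36 36 36 36.  K' ⊕ opad = c2 da 34 5c 5c 5c 5c.
Inner input = (K'⊕ipad) ∥ m = a8 b0 5e 36 36 36 36 ∥ ed 4e bf.
Inner hash: sum = 168+176+94+54+54+54+54+237+78+191 = 1160; mod 256 = 136 → 88.
Outer input = (K'⊕opad) ∥ inner = c2 da 34 5c 5c 5c 5c ∥ 88.
Outer hash (tag): sum = 194+218+52+92+92+92+92+136 = 968; mod 256 = 200 → c8.

c8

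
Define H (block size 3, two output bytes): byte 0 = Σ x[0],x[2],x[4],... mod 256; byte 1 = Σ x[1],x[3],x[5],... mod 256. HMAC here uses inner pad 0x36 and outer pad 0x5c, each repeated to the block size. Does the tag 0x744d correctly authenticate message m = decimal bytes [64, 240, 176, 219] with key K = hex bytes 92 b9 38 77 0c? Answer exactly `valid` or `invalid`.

Key hex bytes 92 b9 38 77 0c is 5 bytes > B = 3, so hash it first: H(key) = d6 30, then zero-pad to 3 bytes: K' = d6 30 00.
K' ⊕ ipad = e0 06 36; K' ⊕ opad = 8a 6c 5c.
Inner hash: even-index sum = 737 mod 256 = 225; odd-index sum = 246 mod 256 = 246 → e1 f6.
Outer hash (recomputed tag): even-index sum = 476 mod 256 = 220; odd-index sum = 333 mod 256 = 77 → dc 4d.
Recomputed tag = dc4d; claimed = 744d → mismatch.

invalid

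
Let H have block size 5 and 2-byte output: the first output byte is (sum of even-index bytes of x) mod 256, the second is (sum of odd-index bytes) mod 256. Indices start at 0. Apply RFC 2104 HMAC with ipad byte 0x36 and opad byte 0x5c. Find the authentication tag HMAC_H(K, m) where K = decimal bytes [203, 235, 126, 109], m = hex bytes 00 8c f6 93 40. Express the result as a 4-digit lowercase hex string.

8382

Key decimal bytes [203, 235, 126, 109] = cb eb 7e 6d is 4 bytes ≤ B = 5; zero-pad to 5 bytes: K' = cb eb 7e 6d 00.
K' ⊕ ipad = fd dd 48 5b 36.  K' ⊕ opad = 97 b7 22 31 5c.
Inner input = (K'⊕ipad) ∥ m = fd dd 48 5b 36 ∥ 00 8c f6 93 40.
Inner hash: even-index sum = 666 mod 256 = 154; odd-index sum = 622 mod 256 = 110 → 9a 6e.
Outer input = (K'⊕opad) ∥ inner = 97 b7 22 31 5c ∥ 9a 6e.
Outer hash (tag): even-index sum = 387 mod 256 = 131; odd-index sum = 386 mod 256 = 130 → 83 82.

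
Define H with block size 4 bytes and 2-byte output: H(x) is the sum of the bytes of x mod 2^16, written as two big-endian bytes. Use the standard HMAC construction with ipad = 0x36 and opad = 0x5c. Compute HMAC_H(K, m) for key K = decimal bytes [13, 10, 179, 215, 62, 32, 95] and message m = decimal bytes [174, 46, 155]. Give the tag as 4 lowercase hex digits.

Key decimal bytes [13, 10, 179, 215, 62, 32, 95] = 0d 0a b3 d7 3e 20 5f is 7 bytes > B = 4, so hash it first: H(key) = 02 5e, then zero-pad to 4 bytes: K' = 02 5e 00 00.
K' ⊕ ipad = 34 68 36 36.  K' ⊕ opad = 5e 02 5c 5c.
Inner input = (K'⊕ipad) ∥ m = 34 68 36 36 ∥ ae 2e 9b.
Inner hash: sum = 52+104+54+54+174+46+155 = 639 → 02 7f.
Outer input = (K'⊕opad) ∥ inner = 5e 02 5c 5c ∥ 02 7f.
Outer hash (tag): sum = 94+2+92+92+2+127 = 409 → 01 99.

0199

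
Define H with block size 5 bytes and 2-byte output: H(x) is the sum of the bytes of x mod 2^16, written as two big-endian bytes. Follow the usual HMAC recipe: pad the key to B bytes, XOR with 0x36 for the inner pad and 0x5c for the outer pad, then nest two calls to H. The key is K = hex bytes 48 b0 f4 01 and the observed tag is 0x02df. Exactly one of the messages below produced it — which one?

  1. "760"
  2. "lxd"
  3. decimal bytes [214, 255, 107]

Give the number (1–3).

2

Key hex bytes 48 b0 f4 01 is 4 bytes ≤ B = 5; zero-pad to 5 bytes: K' = 48 b0 f4 01 00.
K' ⊕ ipad = 7e 86 c2 37 36; K' ⊕ opad = 14 ec a8 5d 5c.
m1: inner = H(7e 86 c2 37 36 37 36 30) = 02 d0; tag = H(14 ec a8 5d 5c 02 d0) = 0333
m2: inner = H(7e 86 c2 37 36 6c 78 64) = 03 7b; tag = H(14 ec a8 5d 5c 03 7b) = 02df ← matches
m3: inner = H(7e 86 c2 37 36 d6 ff 6b) = 04 73; tag = H(14 ec a8 5d 5c 04 73) = 02d8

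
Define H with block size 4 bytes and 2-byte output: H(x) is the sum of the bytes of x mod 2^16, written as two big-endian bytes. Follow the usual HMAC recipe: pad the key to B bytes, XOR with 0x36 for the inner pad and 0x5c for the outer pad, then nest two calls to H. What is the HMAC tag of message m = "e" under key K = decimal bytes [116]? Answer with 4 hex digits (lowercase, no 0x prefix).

0186

Key decimal bytes [116] = 74 is 1 byte ≤ B = 4; zero-pad to 4 bytes: K' = 74 00 00 00.
K' ⊕ ipad = 42 36 36 36.  K' ⊕ opad = 28 5c 5c 5c.
Inner input = (K'⊕ipad) ∥ m = 42 36 36 36 ∥ 65.
Inner hash: sum = 66+54+54+54+101 = 329 → 01 49.
Outer input = (K'⊕opad) ∥ inner = 28 5c 5c 5c ∥ 01 49.
Outer hash (tag): sum = 40+92+92+92+1+73 = 390 → 01 86.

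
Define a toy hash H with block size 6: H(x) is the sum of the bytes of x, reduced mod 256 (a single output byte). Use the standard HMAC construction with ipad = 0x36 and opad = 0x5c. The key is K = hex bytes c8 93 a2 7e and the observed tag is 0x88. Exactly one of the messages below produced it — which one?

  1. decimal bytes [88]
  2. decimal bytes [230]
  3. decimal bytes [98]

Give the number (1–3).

Key hex bytes c8 93 a2 7e is 4 bytes ≤ B = 6; zero-pad to 6 bytes: K' = c8 93 a2 7e 00 00.
K' ⊕ ipad = fe a5 94 48 36 36; K' ⊕ opad = 94 cf fe 22 5c 5c.
m1: inner = H(fe a5 94 48 36 36 58) = 43; tag = H(94 cf fe 22 5c 5c 43) = 7e
m2: inner = H(fe a5 94 48 36 36 e6) = d1; tag = H(94 cf fe 22 5c 5c d1) = 0c
m3: inner = H(fe a5 94 48 36 36 62) = 4d; tag = H(94 cf fe 22 5c 5c 4d) = 88 ← matches

3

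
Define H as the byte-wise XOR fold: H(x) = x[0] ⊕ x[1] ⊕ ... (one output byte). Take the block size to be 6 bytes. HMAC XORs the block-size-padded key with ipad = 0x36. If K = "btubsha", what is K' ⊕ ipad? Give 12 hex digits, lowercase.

Key "btubsha" = 62 74 75 62 73 68 61 is 7 bytes > B = 6, so hash it first: H(key) = 7b, then zero-pad to 6 bytes: K' = 7b 00 00 00 00 00.
XOR each byte with 0x36: 7b⊕36=4d, 00⊕36=36, 00⊕36=36, 00⊕36=36, 00⊕36=36, 00⊕36=36.

4d3636363636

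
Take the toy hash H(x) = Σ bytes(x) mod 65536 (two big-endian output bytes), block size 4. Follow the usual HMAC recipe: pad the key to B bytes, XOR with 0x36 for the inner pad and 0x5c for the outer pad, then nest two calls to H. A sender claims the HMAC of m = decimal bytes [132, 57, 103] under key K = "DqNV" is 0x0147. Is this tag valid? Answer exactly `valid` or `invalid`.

invalid

Key "DqNV" = 44 71 4e 56 is exactly B = 4 bytes: K' = 44 71 4e 56.
K' ⊕ ipad = 72 47 78 60; K' ⊕ opad = 18 2d 12 0a.
Inner hash: sum = 114+71+120+96+132+57+103 = 693 → 02 b5.
Outer hash (recomputed tag): sum = 24+45+18+10+2+181 = 280 → 01 18.
Recomputed tag = 0118; claimed = 0147 → mismatch.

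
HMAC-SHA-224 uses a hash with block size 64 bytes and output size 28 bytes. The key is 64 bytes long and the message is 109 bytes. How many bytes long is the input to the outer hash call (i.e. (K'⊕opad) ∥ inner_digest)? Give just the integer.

Key is 64 ≤ 64 bytes, zero-padded: |K'| = 64.
Outer input = (K'⊕opad) ∥ H(inner) → 64 + 28 = 92 bytes.

92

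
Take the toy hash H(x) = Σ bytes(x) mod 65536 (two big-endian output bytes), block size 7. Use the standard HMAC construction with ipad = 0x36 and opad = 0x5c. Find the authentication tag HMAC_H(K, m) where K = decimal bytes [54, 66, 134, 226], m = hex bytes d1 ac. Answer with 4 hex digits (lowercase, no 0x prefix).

Key decimal bytes [54, 66, 134, 226] = 36 42 86 e2 is 4 bytes ≤ B = 7; zero-pad to 7 bytes: K' = 36 42 86 e2 00 00 00.
K' ⊕ ipad = 00 74 b0 d4 36 36 36.  K' ⊕ opad = 6a 1e da be 5c 5c 5c.
Inner input = (K'⊕ipad) ∥ m = 00 74 b0 d4 36 36 36 ∥ d1 ac.
Inner hash: sum = 0+116+176+212+54+54+54+209+172 = 1047 → 04 17.
Outer input = (K'⊕opad) ∥ inner = 6a 1e da be 5c 5c 5c ∥ 04 17.
Outer hash (tag): sum = 106+30+218+190+92+92+92+4+23 = 847 → 03 4f.

034f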